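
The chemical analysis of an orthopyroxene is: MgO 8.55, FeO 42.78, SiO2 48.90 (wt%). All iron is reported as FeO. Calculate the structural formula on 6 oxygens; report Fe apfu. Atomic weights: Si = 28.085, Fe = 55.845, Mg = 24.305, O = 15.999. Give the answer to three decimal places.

MgO (M=40.304): mol = 0.21214; Mg = 0.21214, O = 0.21214.
FeO (M=71.844): mol = 0.59546; Fe = 0.59546, O = 0.59546.
SiO2 (M=60.083): mol = 0.81387; Si = 0.81387, O = 1.62774.
ΣO = 2.43534; factor = 6/ΣO = 2.46372.
Fe apfu = 0.59546 × 2.46372 = 1.467.

1.467 Fe apfu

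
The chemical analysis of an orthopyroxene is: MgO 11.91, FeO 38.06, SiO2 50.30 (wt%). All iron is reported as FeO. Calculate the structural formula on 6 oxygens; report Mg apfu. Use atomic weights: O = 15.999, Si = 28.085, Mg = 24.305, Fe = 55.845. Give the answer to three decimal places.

11.91 wt% MgO ÷ 40.304 g/mol = 0.29550 mol, giving 0.29550 Mg and 0.29550 O.
38.06 wt% FeO ÷ 71.844 g/mol = 0.52976 mol, giving 0.52976 Fe and 0.52976 O.
50.30 wt% SiO2 ÷ 60.083 g/mol = 0.83718 mol, giving 0.83718 Si and 1.67436 O.
Oxygen sums to 2.49962; scaling by 6/2.49962 = 2.40036 puts the formula on 6 O.
Mg: 0.29550 × 2.40036 = 0.709 atoms per formula unit.

0.709 Mg apfu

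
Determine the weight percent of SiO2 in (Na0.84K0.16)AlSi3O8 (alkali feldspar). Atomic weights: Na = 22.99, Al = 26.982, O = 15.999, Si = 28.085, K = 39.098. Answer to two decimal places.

Formula mass = 264.796 g/mol.
3 Si → 3.0000 mol SiO2 per formula unit; M(SiO2) = 60.083, so SiO2 mass = 180.249 g.
180.249/264.796 × 100 = 68.07 wt%.

68.07 wt%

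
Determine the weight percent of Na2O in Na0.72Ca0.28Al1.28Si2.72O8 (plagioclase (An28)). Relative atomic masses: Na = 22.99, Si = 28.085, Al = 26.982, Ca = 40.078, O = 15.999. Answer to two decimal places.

8.37 wt%

Formula mass = 266.695 g/mol.
0.72 Na → 0.3600 mol Na2O per formula unit; M(Na2O) = 61.979, so Na2O mass = 22.312 g.
22.312/266.695 × 100 = 8.37 wt%.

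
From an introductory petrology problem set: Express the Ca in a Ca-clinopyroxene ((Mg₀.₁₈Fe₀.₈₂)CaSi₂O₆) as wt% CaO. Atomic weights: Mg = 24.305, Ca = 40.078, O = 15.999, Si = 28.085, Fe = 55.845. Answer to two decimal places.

Formula mass = 242.410 g/mol.
1 Ca → 1.0000 mol CaO per formula unit; M(CaO) = 56.077, so CaO mass = 56.077 g.
56.077/242.410 × 100 = 23.13 wt%.

23.13 wt%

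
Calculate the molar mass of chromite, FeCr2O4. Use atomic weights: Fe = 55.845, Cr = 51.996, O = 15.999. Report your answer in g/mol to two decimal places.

223.83 g/mol

The formula mass is the sum 1·55.845 + 2·51.996 + 4·15.999.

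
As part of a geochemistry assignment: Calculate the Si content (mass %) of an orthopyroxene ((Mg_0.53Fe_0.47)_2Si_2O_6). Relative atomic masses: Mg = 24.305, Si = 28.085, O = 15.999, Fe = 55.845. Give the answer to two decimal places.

24.38 mass %

Formula mass = 1.06×24.305 + 0.94×55.845 + 2×28.085 + 6×15.999 = 230.422 g/mol, of which 56.170 g is Si.
So Si makes up 56.170/230.422 = 0.2438 of the mass, i.e. 24.38%.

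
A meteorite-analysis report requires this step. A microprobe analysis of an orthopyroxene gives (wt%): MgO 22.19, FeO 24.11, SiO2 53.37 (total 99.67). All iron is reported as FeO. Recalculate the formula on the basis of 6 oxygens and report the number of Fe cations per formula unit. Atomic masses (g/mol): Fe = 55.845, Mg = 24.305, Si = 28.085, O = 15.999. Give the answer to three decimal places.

22.19 wt% MgO ÷ 40.304 g/mol = 0.55057 mol, giving 0.55057 Mg and 0.55057 O.
24.11 wt% FeO ÷ 71.844 g/mol = 0.33559 mol, giving 0.33559 Fe and 0.33559 O.
53.37 wt% SiO2 ÷ 60.083 g/mol = 0.88827 mol, giving 0.88827 Si and 1.77654 O.
Oxygen sums to 2.66270; scaling by 6/2.66270 = 2.25335 puts the formula on 6 O.
Fe: 0.33559 × 2.25335 = 0.756 atoms per formula unit.

0.756 Fe apfu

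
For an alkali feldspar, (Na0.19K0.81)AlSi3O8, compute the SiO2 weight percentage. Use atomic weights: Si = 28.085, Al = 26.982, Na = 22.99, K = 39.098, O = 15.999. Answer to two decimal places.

M((Na0.19K0.81)AlSi3O8) = 275.266 g/mol; M(SiO2) = 60.083 g/mol.
Moles SiO2 per formula unit = 3 Si ÷ 1 = 3.0000.
SiO2 fraction = (3.0000 × 60.083) / 275.266 = 180.249/275.266 = 0.6548.

65.48 wt%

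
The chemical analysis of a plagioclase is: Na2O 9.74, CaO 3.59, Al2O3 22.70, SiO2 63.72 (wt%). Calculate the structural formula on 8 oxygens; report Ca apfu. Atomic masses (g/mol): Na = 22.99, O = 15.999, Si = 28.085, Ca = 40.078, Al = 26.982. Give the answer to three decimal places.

Na2O (M=61.979): mol = 0.15715; Na = 0.31430, O = 0.15715.
CaO (M=56.077): mol = 0.06402; Ca = 0.06402, O = 0.06402.
Al2O3 (M=101.961): mol = 0.22263; Al = 0.44526, O = 0.66789.
SiO2 (M=60.083): mol = 1.06053; Si = 1.06053, O = 2.12106.
ΣO = 3.01012; factor = 8/ΣO = 2.65770.
Ca apfu = 0.06402 × 2.65770 = 0.170.

0.170 Ca apfu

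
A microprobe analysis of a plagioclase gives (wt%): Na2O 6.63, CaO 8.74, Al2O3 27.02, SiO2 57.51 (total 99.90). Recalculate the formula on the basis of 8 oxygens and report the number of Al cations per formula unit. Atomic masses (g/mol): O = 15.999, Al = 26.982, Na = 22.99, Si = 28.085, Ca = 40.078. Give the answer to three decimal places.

Na2O: 6.63/61.979 = 0.10697 mol → 0.21394 mol Na, 0.10697 mol O.
CaO: 8.74/56.077 = 0.15586 mol → 0.15586 mol Ca, 0.15586 mol O.
Al2O3: 27.02/101.961 = 0.26500 mol → 0.53000 mol Al, 0.79500 mol O.
SiO2: 57.51/60.083 = 0.95718 mol → 0.95718 mol Si, 1.91436 mol O.
Total oxygen = 2.97219 mol. Normalization factor = 8/2.97219 = 2.69162.
Al per 8 O = 0.53000 × 2.69162 = 1.427.

1.427 Al apfu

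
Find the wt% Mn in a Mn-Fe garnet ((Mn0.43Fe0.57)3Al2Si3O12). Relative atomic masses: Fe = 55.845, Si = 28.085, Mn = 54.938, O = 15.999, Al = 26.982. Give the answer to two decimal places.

14.27 weight percent

Formula mass = 1.29×54.938 + 1.71×55.845 + 2×26.982 + 3×28.085 + 12×15.999 = 496.572 g/mol, of which 70.870 g is Mn.
So Mn makes up 70.870/496.572 = 0.1427 of the mass, i.e. 14.27%.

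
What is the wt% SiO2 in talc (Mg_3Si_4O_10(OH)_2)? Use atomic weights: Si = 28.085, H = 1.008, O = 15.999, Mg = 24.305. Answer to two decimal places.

Molar mass of Mg_3Si_4O_10(OH)_2 = 3*24.305 + 4*28.085 + 12*15.999 + 2*1.008 = 379.259 g/mol.
Each formula unit contains 4 Si, equivalent to 4/1 = 4.0000 mol SiO2.
M(SiO2) = 1×28.085 + 2×15.999 = 60.083 g/mol.
Mass of SiO2 per formula unit = 4.0000 × 60.083 = 240.332 g.
SiO2 wt% = 240.332 / 379.259 × 100 = 63.37%.

63.37 wt%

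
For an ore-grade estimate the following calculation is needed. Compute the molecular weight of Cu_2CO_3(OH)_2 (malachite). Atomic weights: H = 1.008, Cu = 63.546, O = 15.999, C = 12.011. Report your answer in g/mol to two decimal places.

The formula mass is the sum 2*63.546 + 1*12.011 + 5*15.999 + 2*1.008.

221.11 g/mol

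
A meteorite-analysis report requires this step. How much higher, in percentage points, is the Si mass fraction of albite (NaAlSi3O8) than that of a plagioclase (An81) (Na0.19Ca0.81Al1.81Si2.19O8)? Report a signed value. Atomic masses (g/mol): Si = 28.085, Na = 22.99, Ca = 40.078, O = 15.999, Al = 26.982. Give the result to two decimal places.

9.78 percentage points

M(NaAlSi3O8) = 262.219 g/mol, so wt% Si = 84.255/262.219 × 100 = 32.13%.
M(Na0.19Ca0.81Al1.81Si2.19O8) = 275.167 g/mol, so wt% Si = 61.506/275.167 × 100 = 22.35%.
32.13 − 22.35 = 9.78 pp.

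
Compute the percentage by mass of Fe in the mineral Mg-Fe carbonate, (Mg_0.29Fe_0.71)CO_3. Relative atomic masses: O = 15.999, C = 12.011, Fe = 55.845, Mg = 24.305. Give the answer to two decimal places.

M((Mg_0.29Fe_0.71)CO_3) = 106.706 g/mol.
Fe contributes 0.71 × 55.845 = 39.650 g per mole.
39.650/106.706 = 0.3716 → 37.16%.

37.16 wt%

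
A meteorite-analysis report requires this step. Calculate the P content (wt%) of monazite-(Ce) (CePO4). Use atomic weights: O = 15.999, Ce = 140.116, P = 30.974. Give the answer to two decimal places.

M(CePO4) = 235.086 g/mol.
P contributes 1 × 30.974 = 30.974 g per mole.
30.974/235.086 = 0.1318 → 13.18%.

13.18 wt%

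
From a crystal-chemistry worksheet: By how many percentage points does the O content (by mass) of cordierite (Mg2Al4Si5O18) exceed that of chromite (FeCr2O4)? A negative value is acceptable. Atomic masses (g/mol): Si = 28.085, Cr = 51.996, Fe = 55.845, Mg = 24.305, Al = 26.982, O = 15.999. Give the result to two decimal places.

O in Mg2Al4Si5O18: molar mass 584.945 g/mol; 18×15.999 = 287.982 g → 49.23 wt%.
O in FeCr2O4: molar mass 223.833 g/mol; 4×15.999 = 63.996 g → 28.59 wt%.
Difference = 49.23 − 28.59 = 20.64 percentage points.

20.64 percentage points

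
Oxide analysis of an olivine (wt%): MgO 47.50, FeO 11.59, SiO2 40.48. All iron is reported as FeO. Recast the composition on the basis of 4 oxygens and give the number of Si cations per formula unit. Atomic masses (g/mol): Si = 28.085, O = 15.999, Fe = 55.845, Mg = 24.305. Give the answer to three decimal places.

47.50 wt% MgO ÷ 40.304 g/mol = 1.17854 mol, giving 1.17854 Mg and 1.17854 O.
11.59 wt% FeO ÷ 71.844 g/mol = 0.16132 mol, giving 0.16132 Fe and 0.16132 O.
40.48 wt% SiO2 ÷ 60.083 g/mol = 0.67373 mol, giving 0.67373 Si and 1.34746 O.
Oxygen sums to 2.68732; scaling by 4/2.68732 = 1.48847 puts the formula on 4 O.
Si: 0.67373 × 1.48847 = 1.003 atoms per formula unit.

1.003 Si apfu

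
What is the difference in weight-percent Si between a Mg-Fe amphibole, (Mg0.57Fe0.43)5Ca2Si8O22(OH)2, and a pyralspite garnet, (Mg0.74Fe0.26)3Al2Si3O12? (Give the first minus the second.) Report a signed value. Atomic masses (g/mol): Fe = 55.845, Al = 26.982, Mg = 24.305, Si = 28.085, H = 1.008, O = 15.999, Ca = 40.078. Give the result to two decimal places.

5.83 percentage points

First mineral: 224.680 g Si in 880.164 g formula = 25.53 wt% Si.
Second mineral: 84.255 g Si in 427.723 g formula = 19.70 wt% Si.
25.53% − 19.70% gives a difference of 5.83 percentage points.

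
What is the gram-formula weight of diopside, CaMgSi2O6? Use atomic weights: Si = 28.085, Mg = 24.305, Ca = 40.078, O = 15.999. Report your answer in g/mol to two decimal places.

The formula mass is the sum 1*40.078 + 1*24.305 + 2*28.085 + 6*15.999.

216.55 g/mol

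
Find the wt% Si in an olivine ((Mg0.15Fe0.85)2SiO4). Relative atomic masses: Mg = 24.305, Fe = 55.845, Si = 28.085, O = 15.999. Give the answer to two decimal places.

14.45 mass %

M((Mg0.15Fe0.85)2SiO4) = 194.309 g/mol.
Si contributes 1 × 28.085 = 28.085 g per mole.
28.085/194.309 = 0.1445 → 14.45%.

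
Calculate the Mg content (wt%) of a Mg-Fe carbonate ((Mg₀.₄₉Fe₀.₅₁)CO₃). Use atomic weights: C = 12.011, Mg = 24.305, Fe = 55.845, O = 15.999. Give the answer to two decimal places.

Formula mass = 0.49*24.305 + 0.51*55.845 + 1*12.011 + 3*15.999 = 100.398 g/mol, of which 11.909 g is Mg.
So Mg makes up 11.909/100.398 = 0.1186 of the mass, i.e. 11.86%.

11.86 wt%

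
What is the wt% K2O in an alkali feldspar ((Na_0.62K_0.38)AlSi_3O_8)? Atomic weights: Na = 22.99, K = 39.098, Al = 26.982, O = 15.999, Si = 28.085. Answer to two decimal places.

6.67 wt%

Molar mass of (Na_0.62K_0.38)AlSi_3O_8 = 0.62×22.99 + 0.38×39.098 + 1×26.982 + 3×28.085 + 8×15.999 = 268.340 g/mol.
Each formula unit contains 0.38 K, equivalent to 0.38/2 = 0.1900 mol K2O.
M(K2O) = 2×39.098 + 1×15.999 = 94.195 g/mol.
Mass of K2O per formula unit = 0.1900 × 94.195 = 17.897 g.
K2O wt% = 17.897 / 268.340 × 100 = 6.67%.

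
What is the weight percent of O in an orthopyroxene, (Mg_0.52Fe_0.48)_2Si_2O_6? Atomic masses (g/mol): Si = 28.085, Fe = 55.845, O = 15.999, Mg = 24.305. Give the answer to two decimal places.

41.55 wt%

M((Mg_0.52Fe_0.48)_2Si_2O_6) = 231.052 g/mol.
O contributes 6 × 15.999 = 95.994 g per mole.
95.994/231.052 = 0.4155 → 41.55%.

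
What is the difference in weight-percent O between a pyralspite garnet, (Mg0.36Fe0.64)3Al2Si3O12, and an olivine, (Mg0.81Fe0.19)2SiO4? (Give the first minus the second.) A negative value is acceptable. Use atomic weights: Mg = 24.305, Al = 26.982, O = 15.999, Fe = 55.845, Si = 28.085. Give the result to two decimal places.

-0.51 percentage points

First mineral: 191.988 g O in 463.679 g formula = 41.41 wt% O.
Second mineral: 63.996 g O in 152.676 g formula = 41.92 wt% O.
41.41% − 41.92% gives a difference of -0.51 percentage points.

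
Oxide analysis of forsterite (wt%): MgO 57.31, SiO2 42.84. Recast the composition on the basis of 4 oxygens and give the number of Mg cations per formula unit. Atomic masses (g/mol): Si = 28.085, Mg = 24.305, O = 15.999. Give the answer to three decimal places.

57.31 wt% MgO ÷ 40.304 g/mol = 1.42194 mol, giving 1.42194 Mg and 1.42194 O.
42.84 wt% SiO2 ÷ 60.083 g/mol = 0.71301 mol, giving 0.71301 Si and 1.42602 O.
Oxygen sums to 2.84796; scaling by 4/2.84796 = 1.40451 puts the formula on 4 O.
Mg: 1.42194 × 1.40451 = 1.997 atoms per formula unit.

1.997 Mg apfu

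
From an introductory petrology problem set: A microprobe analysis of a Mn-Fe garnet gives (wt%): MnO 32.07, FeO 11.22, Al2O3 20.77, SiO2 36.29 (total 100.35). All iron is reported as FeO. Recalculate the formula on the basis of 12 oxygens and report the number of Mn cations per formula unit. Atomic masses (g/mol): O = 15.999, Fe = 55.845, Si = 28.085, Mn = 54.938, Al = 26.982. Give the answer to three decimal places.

32.07 wt% MnO ÷ 70.937 g/mol = 0.45209 mol, giving 0.45209 Mn and 0.45209 O.
11.22 wt% FeO ÷ 71.844 g/mol = 0.15617 mol, giving 0.15617 Fe and 0.15617 O.
20.77 wt% Al2O3 ÷ 101.961 g/mol = 0.20371 mol, giving 0.40742 Al and 0.61113 O.
36.29 wt% SiO2 ÷ 60.083 g/mol = 0.60400 mol, giving 0.60400 Si and 1.20800 O.
Oxygen sums to 2.42739; scaling by 12/2.42739 = 4.94358 puts the formula on 12 O.
Mn: 0.45209 × 4.94358 = 2.235 atoms per formula unit.

2.235 Mn apfu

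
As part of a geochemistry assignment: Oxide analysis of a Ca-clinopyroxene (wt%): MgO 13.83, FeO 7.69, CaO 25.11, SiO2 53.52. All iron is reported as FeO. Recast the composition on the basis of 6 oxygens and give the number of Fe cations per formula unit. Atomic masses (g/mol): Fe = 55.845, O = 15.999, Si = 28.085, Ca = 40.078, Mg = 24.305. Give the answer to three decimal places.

MgO: 13.83/40.304 = 0.34314 mol → 0.34314 mol Mg, 0.34314 mol O.
FeO: 7.69/71.844 = 0.10704 mol → 0.10704 mol Fe, 0.10704 mol O.
CaO: 25.11/56.077 = 0.44778 mol → 0.44778 mol Ca, 0.44778 mol O.
SiO2: 53.52/60.083 = 0.89077 mol → 0.89077 mol Si, 1.78154 mol O.
Total oxygen = 2.67950 mol. Normalization factor = 6/2.67950 = 2.23922.
Fe per 6 O = 0.10704 × 2.23922 = 0.240.

0.240 Fe apfu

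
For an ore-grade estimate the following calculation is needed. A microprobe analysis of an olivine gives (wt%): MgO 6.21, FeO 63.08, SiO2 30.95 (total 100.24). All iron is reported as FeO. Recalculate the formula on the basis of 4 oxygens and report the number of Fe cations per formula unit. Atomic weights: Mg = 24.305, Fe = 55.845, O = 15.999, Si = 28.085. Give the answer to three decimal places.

1.703 Fe apfu

MgO: 6.21/40.304 = 0.15408 mol → 0.15408 mol Mg, 0.15408 mol O.
FeO: 63.08/71.844 = 0.87801 mol → 0.87801 mol Fe, 0.87801 mol O.
SiO2: 30.95/60.083 = 0.51512 mol → 0.51512 mol Si, 1.03024 mol O.
Total oxygen = 2.06233 mol. Normalization factor = 4/2.06233 = 1.93955.
Fe per 4 O = 0.87801 × 1.93955 = 1.703.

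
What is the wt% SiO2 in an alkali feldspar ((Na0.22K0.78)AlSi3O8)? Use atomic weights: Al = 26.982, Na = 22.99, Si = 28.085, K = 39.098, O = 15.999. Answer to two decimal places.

65.60 wt%

Formula mass = 274.783 g/mol.
3 Si → 3.0000 mol SiO2 per formula unit; M(SiO2) = 60.083, so SiO2 mass = 180.249 g.
180.249/274.783 × 100 = 65.60 wt%.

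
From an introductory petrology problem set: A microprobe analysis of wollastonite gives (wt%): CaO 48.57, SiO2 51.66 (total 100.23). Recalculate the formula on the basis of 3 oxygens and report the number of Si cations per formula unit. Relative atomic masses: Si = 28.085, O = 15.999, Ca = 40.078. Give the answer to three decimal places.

0.998 Si apfu

CaO: 48.57/56.077 = 0.86613 mol → 0.86613 mol Ca, 0.86613 mol O.
SiO2: 51.66/60.083 = 0.85981 mol → 0.85981 mol Si, 1.71962 mol O.
Total oxygen = 2.58575 mol. Normalization factor = 3/2.58575 = 1.16020.
Si per 3 O = 0.85981 × 1.16020 = 0.998.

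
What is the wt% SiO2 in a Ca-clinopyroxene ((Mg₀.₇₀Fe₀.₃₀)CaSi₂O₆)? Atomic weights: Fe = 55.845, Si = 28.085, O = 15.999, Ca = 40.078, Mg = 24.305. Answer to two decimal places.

Formula mass = 226.009 g/mol.
2 Si → 2.0000 mol SiO2 per formula unit; M(SiO2) = 60.083, so SiO2 mass = 120.166 g.
120.166/226.009 × 100 = 53.17 wt%.

53.17 wt%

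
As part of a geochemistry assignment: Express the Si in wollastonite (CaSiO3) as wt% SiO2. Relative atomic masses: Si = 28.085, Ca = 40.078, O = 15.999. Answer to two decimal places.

Formula mass = 116.160 g/mol.
1 Si → 1.0000 mol SiO2 per formula unit; M(SiO2) = 60.083, so SiO2 mass = 60.083 g.
60.083/116.160 × 100 = 51.72 wt%.

51.72 wt%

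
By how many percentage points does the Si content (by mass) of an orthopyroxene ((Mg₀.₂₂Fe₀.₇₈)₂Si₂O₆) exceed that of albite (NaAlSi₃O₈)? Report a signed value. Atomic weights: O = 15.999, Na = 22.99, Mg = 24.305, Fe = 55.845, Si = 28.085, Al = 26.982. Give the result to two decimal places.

-9.66 percentage points

M((Mg₀.₂₂Fe₀.₇₈)₂Si₂O₆) = 249.976 g/mol, so wt% Si = 56.170/249.976 × 100 = 22.47%.
M(NaAlSi₃O₈) = 262.219 g/mol, so wt% Si = 84.255/262.219 × 100 = 32.13%.
22.47 − 32.13 = -9.66 pp.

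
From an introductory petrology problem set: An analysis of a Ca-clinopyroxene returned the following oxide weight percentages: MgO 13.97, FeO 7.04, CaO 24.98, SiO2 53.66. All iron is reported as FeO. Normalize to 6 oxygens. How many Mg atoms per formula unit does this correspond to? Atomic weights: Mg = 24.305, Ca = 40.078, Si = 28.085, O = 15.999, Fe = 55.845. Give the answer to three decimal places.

0.777 Mg apfu

MgO (M=40.304): mol = 0.34662; Mg = 0.34662, O = 0.34662.
FeO (M=71.844): mol = 0.09799; Fe = 0.09799, O = 0.09799.
CaO (M=56.077): mol = 0.44546; Ca = 0.44546, O = 0.44546.
SiO2 (M=60.083): mol = 0.89310; Si = 0.89310, O = 1.78620.
ΣO = 2.67627; factor = 6/ΣO = 2.24193.
Mg apfu = 0.34662 × 2.24193 = 0.777.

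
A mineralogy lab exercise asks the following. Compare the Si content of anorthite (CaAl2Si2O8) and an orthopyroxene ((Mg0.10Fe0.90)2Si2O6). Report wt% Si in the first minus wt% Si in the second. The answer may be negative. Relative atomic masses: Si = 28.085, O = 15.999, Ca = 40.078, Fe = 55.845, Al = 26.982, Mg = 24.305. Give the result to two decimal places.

-1.62 percentage points

Si in CaAl2Si2O8: molar mass 278.204 g/mol; 2×28.085 = 56.170 g → 20.19 wt%.
Si in (Mg0.10Fe0.90)2Si2O6: molar mass 257.546 g/mol; 2×28.085 = 56.170 g → 21.81 wt%.
Difference = 20.19 − 21.81 = -1.62 percentage points.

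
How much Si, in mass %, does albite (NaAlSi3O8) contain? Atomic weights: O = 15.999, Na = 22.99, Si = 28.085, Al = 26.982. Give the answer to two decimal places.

32.13 mass %

Formula mass = 1*22.99 + 1*26.982 + 3*28.085 + 8*15.999 = 262.219 g/mol, of which 84.255 g is Si.
So Si makes up 84.255/262.219 = 0.3213 of the mass, i.e. 32.13%.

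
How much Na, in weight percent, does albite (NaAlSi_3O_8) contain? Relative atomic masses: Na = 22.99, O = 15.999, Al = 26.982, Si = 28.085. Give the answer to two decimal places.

8.77 weight percent

Formula mass = 1·22.99 + 1·26.982 + 3·28.085 + 8·15.999 = 262.219 g/mol, of which 22.990 g is Na.
So Na makes up 22.990/262.219 = 0.0877 of the mass, i.e. 8.77%.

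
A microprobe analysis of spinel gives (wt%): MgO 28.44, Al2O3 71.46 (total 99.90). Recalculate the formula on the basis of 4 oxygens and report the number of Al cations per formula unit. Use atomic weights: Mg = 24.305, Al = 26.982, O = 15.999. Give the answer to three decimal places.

1.997 Al apfu

MgO: 28.44/40.304 = 0.70564 mol → 0.70564 mol Mg, 0.70564 mol O.
Al2O3: 71.46/101.961 = 0.70086 mol → 1.40172 mol Al, 2.10258 mol O.
Total oxygen = 2.80822 mol. Normalization factor = 4/2.80822 = 1.42439.
Al per 4 O = 1.40172 × 1.42439 = 1.997.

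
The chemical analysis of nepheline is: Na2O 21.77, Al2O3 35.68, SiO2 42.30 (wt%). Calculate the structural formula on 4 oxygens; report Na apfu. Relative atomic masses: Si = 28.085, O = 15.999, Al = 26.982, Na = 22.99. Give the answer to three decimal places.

1.000 Na apfu

21.77 wt% Na2O ÷ 61.979 g/mol = 0.35125 mol, giving 0.70250 Na and 0.35125 O.
35.68 wt% Al2O3 ÷ 101.961 g/mol = 0.34994 mol, giving 0.69988 Al and 1.04982 O.
42.30 wt% SiO2 ÷ 60.083 g/mol = 0.70403 mol, giving 0.70403 Si and 1.40806 O.
Oxygen sums to 2.80913; scaling by 4/2.80913 = 1.42393 puts the formula on 4 O.
Na: 0.70250 × 1.42393 = 1.000 atoms per formula unit.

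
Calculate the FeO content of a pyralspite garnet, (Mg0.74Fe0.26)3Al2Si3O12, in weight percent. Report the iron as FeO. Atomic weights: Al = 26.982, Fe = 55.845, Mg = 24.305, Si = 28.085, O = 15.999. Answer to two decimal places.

13.10 wt%

Molar mass of (Mg0.74Fe0.26)3Al2Si3O12 = 2.22*24.305 + 0.78*55.845 + 2*26.982 + 3*28.085 + 12*15.999 = 427.723 g/mol.
Each formula unit contains 0.78 Fe, equivalent to 0.78/1 = 0.7800 mol FeO.
M(FeO) = 1×55.845 + 1×15.999 = 71.844 g/mol.
Mass of FeO per formula unit = 0.7800 × 71.844 = 56.038 g.
FeO wt% = 56.038 / 427.723 × 100 = 13.10%.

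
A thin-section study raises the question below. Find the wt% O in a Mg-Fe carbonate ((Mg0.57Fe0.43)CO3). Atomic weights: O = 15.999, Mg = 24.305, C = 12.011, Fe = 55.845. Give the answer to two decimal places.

49.04 wt%

Formula mass = 0.57×24.305 + 0.43×55.845 + 1×12.011 + 3×15.999 = 97.875 g/mol, of which 47.997 g is O.
So O makes up 47.997/97.875 = 0.4904 of the mass, i.e. 49.04%.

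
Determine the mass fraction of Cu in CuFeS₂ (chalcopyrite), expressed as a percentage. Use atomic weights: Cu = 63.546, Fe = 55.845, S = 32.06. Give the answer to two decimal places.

Molar mass of CuFeS₂: 1*63.546 + 1*55.845 + 2*32.06 = 183.511 g/mol.
Mass of Cu per formula unit: 1 × 63.546 = 63.546 g.
Weight fraction Cu = 63.546 / 183.511 = 0.3463.

34.63 weight percent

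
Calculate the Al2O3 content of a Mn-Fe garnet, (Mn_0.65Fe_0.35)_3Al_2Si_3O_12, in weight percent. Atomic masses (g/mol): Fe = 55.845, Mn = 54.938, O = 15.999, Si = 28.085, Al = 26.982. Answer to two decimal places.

20.56 wt%

M((Mn_0.65Fe_0.35)_3Al_2Si_3O_12) = 495.973 g/mol; M(Al2O3) = 101.961 g/mol.
Moles Al2O3 per formula unit = 2 Al ÷ 2 = 1.0000.
Al2O3 fraction = (1.0000 × 101.961) / 495.973 = 101.961/495.973 = 0.2056.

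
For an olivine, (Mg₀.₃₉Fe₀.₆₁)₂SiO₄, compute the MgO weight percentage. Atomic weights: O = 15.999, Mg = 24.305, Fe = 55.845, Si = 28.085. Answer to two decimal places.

Molar mass of (Mg₀.₃₉Fe₀.₆₁)₂SiO₄ = 0.78×24.305 + 1.22×55.845 + 1×28.085 + 4×15.999 = 179.170 g/mol.
Each formula unit contains 0.78 Mg, equivalent to 0.78/1 = 0.7800 mol MgO.
M(MgO) = 1×24.305 + 1×15.999 = 40.304 g/mol.
Mass of MgO per formula unit = 0.7800 × 40.304 = 31.437 g.
MgO wt% = 31.437 / 179.170 × 100 = 17.55%.

17.55 wt%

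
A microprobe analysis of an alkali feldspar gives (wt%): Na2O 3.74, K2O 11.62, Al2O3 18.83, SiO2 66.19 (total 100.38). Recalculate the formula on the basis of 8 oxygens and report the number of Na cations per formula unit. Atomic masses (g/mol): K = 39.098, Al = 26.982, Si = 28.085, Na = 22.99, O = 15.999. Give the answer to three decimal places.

0.328 Na apfu

Na2O (M=61.979): mol = 0.06034; Na = 0.12068, O = 0.06034.
K2O (M=94.195): mol = 0.12336; K = 0.24672, O = 0.12336.
Al2O3 (M=101.961): mol = 0.18468; Al = 0.36936, O = 0.55404.
SiO2 (M=60.083): mol = 1.10164; Si = 1.10164, O = 2.20328.
ΣO = 2.94102; factor = 8/ΣO = 2.72014.
Na apfu = 0.12068 × 2.72014 = 0.328.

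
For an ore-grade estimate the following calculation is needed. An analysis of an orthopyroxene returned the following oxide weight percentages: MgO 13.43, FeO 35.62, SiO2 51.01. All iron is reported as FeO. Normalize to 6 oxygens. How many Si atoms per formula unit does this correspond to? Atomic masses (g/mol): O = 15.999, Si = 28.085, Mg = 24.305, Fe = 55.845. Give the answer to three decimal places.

2.016 Si apfu

MgO (M=40.304): mol = 0.33322; Mg = 0.33322, O = 0.33322.
FeO (M=71.844): mol = 0.49580; Fe = 0.49580, O = 0.49580.
SiO2 (M=60.083): mol = 0.84899; Si = 0.84899, O = 1.69798.
ΣO = 2.52700; factor = 6/ΣO = 2.37436.
Si apfu = 0.84899 × 2.37436 = 2.016.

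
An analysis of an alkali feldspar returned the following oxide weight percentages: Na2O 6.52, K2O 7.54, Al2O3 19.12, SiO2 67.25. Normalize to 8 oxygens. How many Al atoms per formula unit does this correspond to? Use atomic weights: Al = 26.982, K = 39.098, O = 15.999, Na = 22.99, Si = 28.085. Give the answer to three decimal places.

Na2O: 6.52/61.979 = 0.10520 mol → 0.21040 mol Na, 0.10520 mol O.
K2O: 7.54/94.195 = 0.08005 mol → 0.16010 mol K, 0.08005 mol O.
Al2O3: 19.12/101.961 = 0.18752 mol → 0.37504 mol Al, 0.56256 mol O.
SiO2: 67.25/60.083 = 1.11928 mol → 1.11928 mol Si, 2.23856 mol O.
Total oxygen = 2.98637 mol. Normalization factor = 8/2.98637 = 2.67884.
Al per 8 O = 0.37504 × 2.67884 = 1.005.

1.005 Al apfu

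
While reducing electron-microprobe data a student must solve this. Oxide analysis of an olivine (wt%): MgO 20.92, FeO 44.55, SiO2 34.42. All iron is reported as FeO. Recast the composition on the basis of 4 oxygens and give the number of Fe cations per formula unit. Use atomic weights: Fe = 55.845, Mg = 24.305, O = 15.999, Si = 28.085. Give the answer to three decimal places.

MgO: 20.92/40.304 = 0.51906 mol → 0.51906 mol Mg, 0.51906 mol O.
FeO: 44.55/71.844 = 0.62009 mol → 0.62009 mol Fe, 0.62009 mol O.
SiO2: 34.42/60.083 = 0.57287 mol → 0.57287 mol Si, 1.14574 mol O.
Total oxygen = 2.28489 mol. Normalization factor = 4/2.28489 = 1.75063.
Fe per 4 O = 0.62009 × 1.75063 = 1.086.

1.086 Fe apfu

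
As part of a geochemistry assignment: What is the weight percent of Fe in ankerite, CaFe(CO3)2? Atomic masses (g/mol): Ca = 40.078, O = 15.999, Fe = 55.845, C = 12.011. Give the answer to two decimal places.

Formula mass = 1·40.078 + 1·55.845 + 2·12.011 + 6·15.999 = 215.939 g/mol, of which 55.845 g is Fe.
So Fe makes up 55.845/215.939 = 0.2586 of the mass, i.e. 25.86%.

25.86 wt%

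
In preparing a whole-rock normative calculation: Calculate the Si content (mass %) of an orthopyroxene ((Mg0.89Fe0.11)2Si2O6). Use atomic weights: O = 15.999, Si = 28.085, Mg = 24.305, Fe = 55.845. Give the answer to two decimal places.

M((Mg0.89Fe0.11)2Si2O6) = 207.713 g/mol.
Si contributes 2 × 28.085 = 56.170 g per mole.
56.170/207.713 = 0.2704 → 27.04%.

27.04 mass %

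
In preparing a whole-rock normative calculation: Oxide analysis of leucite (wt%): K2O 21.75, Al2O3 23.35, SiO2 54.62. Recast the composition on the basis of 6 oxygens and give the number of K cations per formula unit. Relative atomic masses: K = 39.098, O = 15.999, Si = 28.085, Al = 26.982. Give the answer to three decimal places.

1.013 K apfu

K2O: 21.75/94.195 = 0.23090 mol → 0.46180 mol K, 0.23090 mol O.
Al2O3: 23.35/101.961 = 0.22901 mol → 0.45802 mol Al, 0.68703 mol O.
SiO2: 54.62/60.083 = 0.90908 mol → 0.90908 mol Si, 1.81816 mol O.
Total oxygen = 2.73609 mol. Normalization factor = 6/2.73609 = 2.19291.
K per 6 O = 0.46180 × 2.19291 = 1.013.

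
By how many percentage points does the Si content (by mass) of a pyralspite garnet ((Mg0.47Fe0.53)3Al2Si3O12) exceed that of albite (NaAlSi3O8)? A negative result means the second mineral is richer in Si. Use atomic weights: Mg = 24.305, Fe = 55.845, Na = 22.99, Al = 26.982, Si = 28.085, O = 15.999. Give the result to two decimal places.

-13.54 percentage points

First mineral: 84.255 g Si in 453.271 g formula = 18.59 wt% Si.
Second mineral: 84.255 g Si in 262.219 g formula = 32.13 wt% Si.
18.59% − 32.13% gives a difference of -13.54 percentage points.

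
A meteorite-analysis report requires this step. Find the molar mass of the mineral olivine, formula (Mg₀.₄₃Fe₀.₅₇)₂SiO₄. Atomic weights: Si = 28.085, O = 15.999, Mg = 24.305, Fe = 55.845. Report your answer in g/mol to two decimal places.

176.65 g/mol

The formula mass is the sum 0.86*24.305 + 1.14*55.845 + 1*28.085 + 4*15.999.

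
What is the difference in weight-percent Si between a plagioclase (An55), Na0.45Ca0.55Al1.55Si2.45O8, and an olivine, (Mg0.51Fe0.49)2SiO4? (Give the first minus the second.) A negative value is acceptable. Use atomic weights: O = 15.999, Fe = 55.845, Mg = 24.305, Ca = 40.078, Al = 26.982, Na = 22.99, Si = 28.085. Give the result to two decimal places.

9.02 percentage points

First mineral: 68.808 g Si in 271.011 g formula = 25.39 wt% Si.
Second mineral: 28.085 g Si in 171.600 g formula = 16.37 wt% Si.
25.39% − 16.37% gives a difference of 9.02 percentage points.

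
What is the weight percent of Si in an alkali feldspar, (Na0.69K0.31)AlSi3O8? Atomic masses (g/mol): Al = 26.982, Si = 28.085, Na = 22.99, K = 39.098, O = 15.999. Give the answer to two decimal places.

31.53 mass %

Formula mass = 0.69*22.99 + 0.31*39.098 + 1*26.982 + 3*28.085 + 8*15.999 = 267.212 g/mol, of which 84.255 g is Si.
So Si makes up 84.255/267.212 = 0.3153 of the mass, i.e. 31.53%.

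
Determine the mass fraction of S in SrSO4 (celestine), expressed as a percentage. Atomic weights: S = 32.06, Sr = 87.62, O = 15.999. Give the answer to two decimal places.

M(SrSO4) = 183.676 g/mol.
S contributes 1 × 32.06 = 32.060 g per mole.
32.060/183.676 = 0.1745 → 17.45%.

17.45 wt%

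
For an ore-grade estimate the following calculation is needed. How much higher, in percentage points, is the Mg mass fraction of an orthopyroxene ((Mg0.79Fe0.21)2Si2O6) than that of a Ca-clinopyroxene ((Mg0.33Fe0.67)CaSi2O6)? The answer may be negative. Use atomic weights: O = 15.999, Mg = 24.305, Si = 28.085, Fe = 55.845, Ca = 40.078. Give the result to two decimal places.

Mg in (Mg0.79Fe0.21)2Si2O6: molar mass 214.021 g/mol; 1.58×24.305 = 38.402 g → 17.94 wt%.
Mg in (Mg0.33Fe0.67)CaSi2O6: molar mass 237.679 g/mol; 0.33×24.305 = 8.021 g → 3.37 wt%.
Difference = 17.94 − 3.37 = 14.57 percentage points.

14.57 percentage points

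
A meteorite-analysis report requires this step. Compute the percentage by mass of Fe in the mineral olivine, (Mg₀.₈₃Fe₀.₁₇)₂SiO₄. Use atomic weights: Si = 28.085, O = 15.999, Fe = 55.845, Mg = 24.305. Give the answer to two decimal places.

12.54 wt%

Molar mass of (Mg₀.₈₃Fe₀.₁₇)₂SiO₄: 1.66·24.305 + 0.34·55.845 + 1·28.085 + 4·15.999 = 151.415 g/mol.
Mass of Fe per formula unit: 0.34 × 55.845 = 18.987 g.
Weight fraction Fe = 18.987 / 151.415 = 0.1254.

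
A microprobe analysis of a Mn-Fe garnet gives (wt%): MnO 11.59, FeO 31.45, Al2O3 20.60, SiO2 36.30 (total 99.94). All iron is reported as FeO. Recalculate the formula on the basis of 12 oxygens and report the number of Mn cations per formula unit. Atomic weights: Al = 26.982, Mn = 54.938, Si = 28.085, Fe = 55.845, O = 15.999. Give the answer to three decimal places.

MnO: 11.59/70.937 = 0.16338 mol → 0.16338 mol Mn, 0.16338 mol O.
FeO: 31.45/71.844 = 0.43775 mol → 0.43775 mol Fe, 0.43775 mol O.
Al2O3: 20.60/101.961 = 0.20204 mol → 0.40408 mol Al, 0.60612 mol O.
SiO2: 36.30/60.083 = 0.60416 mol → 0.60416 mol Si, 1.20832 mol O.
Total oxygen = 2.41557 mol. Normalization factor = 12/2.41557 = 4.96777.
Mn per 12 O = 0.16338 × 4.96777 = 0.812.

0.812 Mn apfu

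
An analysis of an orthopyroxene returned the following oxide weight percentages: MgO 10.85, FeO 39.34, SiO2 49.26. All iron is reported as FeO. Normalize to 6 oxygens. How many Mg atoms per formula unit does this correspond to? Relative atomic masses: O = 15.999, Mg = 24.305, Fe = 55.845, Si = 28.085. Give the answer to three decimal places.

0.658 Mg apfu

MgO: 10.85/40.304 = 0.26920 mol → 0.26920 mol Mg, 0.26920 mol O.
FeO: 39.34/71.844 = 0.54758 mol → 0.54758 mol Fe, 0.54758 mol O.
SiO2: 49.26/60.083 = 0.81987 mol → 0.81987 mol Si, 1.63974 mol O.
Total oxygen = 2.45652 mol. Normalization factor = 6/2.45652 = 2.44248.
Mg per 6 O = 0.26920 × 2.44248 = 0.658.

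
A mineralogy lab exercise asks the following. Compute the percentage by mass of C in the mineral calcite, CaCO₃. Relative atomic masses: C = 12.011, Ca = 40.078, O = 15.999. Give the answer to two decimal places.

Molar mass of CaCO₃: 1*40.078 + 1*12.011 + 3*15.999 = 100.086 g/mol.
Mass of C per formula unit: 1 × 12.011 = 12.011 g.
Weight fraction C = 12.011 / 100.086 = 0.1200.

12.00 weight percent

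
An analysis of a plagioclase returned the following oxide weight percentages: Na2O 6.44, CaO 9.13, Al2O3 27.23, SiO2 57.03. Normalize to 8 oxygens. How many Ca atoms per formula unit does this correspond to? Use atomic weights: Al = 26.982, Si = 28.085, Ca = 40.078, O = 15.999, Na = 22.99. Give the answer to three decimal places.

0.439 Ca apfu

Na2O: 6.44/61.979 = 0.10391 mol → 0.20782 mol Na, 0.10391 mol O.
CaO: 9.13/56.077 = 0.16281 mol → 0.16281 mol Ca, 0.16281 mol O.
Al2O3: 27.23/101.961 = 0.26706 mol → 0.53412 mol Al, 0.80118 mol O.
SiO2: 57.03/60.083 = 0.94919 mol → 0.94919 mol Si, 1.89838 mol O.
Total oxygen = 2.96628 mol. Normalization factor = 8/2.96628 = 2.69698.
Ca per 8 O = 0.16281 × 2.69698 = 0.439.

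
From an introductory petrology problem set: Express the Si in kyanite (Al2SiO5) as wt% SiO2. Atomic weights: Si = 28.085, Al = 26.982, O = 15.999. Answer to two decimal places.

M(Al2SiO5) = 162.044 g/mol; M(SiO2) = 60.083 g/mol.
Moles SiO2 per formula unit = 1 Si ÷ 1 = 1.0000.
SiO2 fraction = (1.0000 × 60.083) / 162.044 = 60.083/162.044 = 0.3708.

37.08 wt%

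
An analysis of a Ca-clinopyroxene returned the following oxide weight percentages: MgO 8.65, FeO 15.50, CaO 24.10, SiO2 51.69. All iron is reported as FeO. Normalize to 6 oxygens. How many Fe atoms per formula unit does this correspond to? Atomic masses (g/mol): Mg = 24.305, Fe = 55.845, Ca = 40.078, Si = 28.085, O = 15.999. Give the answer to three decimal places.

MgO: 8.65/40.304 = 0.21462 mol → 0.21462 mol Mg, 0.21462 mol O.
FeO: 15.50/71.844 = 0.21575 mol → 0.21575 mol Fe, 0.21575 mol O.
CaO: 24.10/56.077 = 0.42977 mol → 0.42977 mol Ca, 0.42977 mol O.
SiO2: 51.69/60.083 = 0.86031 mol → 0.86031 mol Si, 1.72062 mol O.
Total oxygen = 2.58076 mol. Normalization factor = 6/2.58076 = 2.32490.
Fe per 6 O = 0.21575 × 2.32490 = 0.502.

0.502 Fe apfu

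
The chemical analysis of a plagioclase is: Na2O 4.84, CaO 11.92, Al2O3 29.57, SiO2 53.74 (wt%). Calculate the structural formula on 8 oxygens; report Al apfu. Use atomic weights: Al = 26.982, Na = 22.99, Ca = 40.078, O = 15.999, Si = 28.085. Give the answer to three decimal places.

Na2O (M=61.979): mol = 0.07809; Na = 0.15618, O = 0.07809.
CaO (M=56.077): mol = 0.21256; Ca = 0.21256, O = 0.21256.
Al2O3 (M=101.961): mol = 0.29001; Al = 0.58002, O = 0.87003.
SiO2 (M=60.083): mol = 0.89443; Si = 0.89443, O = 1.78886.
ΣO = 2.94954; factor = 8/ΣO = 2.71229.
Al apfu = 0.58002 × 2.71229 = 1.573.

1.573 Al apfu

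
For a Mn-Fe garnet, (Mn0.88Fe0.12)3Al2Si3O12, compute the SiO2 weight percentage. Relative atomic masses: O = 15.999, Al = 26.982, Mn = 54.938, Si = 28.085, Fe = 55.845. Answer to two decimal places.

36.39 wt%

Molar mass of (Mn0.88Fe0.12)3Al2Si3O12 = 2.64*54.938 + 0.36*55.845 + 2*26.982 + 3*28.085 + 12*15.999 = 495.348 g/mol.
Each formula unit contains 3 Si, equivalent to 3/1 = 3.0000 mol SiO2.
M(SiO2) = 1×28.085 + 2×15.999 = 60.083 g/mol.
Mass of SiO2 per formula unit = 3.0000 × 60.083 = 180.249 g.
SiO2 wt% = 180.249 / 495.348 × 100 = 36.39%.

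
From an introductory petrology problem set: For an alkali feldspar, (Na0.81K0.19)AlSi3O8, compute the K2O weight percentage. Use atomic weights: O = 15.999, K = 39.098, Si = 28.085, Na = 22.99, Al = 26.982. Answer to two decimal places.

3.37 wt%

Molar mass of (Na0.81K0.19)AlSi3O8 = 0.81·22.99 + 0.19·39.098 + 1·26.982 + 3·28.085 + 8·15.999 = 265.280 g/mol.
Each formula unit contains 0.19 K, equivalent to 0.19/2 = 0.0950 mol K2O.
M(K2O) = 2×39.098 + 1×15.999 = 94.195 g/mol.
Mass of K2O per formula unit = 0.0950 × 94.195 = 8.949 g.
K2O wt% = 8.949 / 265.280 × 100 = 3.37%.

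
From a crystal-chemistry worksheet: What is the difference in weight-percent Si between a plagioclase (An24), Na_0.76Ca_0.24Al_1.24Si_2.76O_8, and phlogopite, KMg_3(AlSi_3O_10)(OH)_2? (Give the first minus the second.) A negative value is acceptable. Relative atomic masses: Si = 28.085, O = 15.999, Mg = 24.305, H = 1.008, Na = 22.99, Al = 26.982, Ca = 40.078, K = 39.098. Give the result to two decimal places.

8.94 percentage points

First mineral: 77.515 g Si in 266.055 g formula = 29.13 wt% Si.
Second mineral: 84.255 g Si in 417.254 g formula = 20.19 wt% Si.
29.13% − 20.19% gives a difference of 8.94 percentage points.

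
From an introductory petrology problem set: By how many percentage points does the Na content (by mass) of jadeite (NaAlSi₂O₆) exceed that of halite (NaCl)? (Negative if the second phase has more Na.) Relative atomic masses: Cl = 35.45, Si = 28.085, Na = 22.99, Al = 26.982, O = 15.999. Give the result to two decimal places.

-27.97 percentage points

First mineral: 22.990 g Na in 202.136 g formula = 11.37 wt% Na.
Second mineral: 22.990 g Na in 58.440 g formula = 39.34 wt% Na.
11.37% − 39.34% gives a difference of -27.97 percentage points.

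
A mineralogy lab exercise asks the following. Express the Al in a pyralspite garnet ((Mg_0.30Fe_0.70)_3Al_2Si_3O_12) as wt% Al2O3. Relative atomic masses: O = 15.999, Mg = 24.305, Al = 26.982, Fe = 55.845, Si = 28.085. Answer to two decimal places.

Molar mass of (Mg_0.30Fe_0.70)_3Al_2Si_3O_12 = 0.90×24.305 + 2.10×55.845 + 2×26.982 + 3×28.085 + 12×15.999 = 469.356 g/mol.
Each formula unit contains 2 Al, equivalent to 2/2 = 1.0000 mol Al2O3.
M(Al2O3) = 2×26.982 + 3×15.999 = 101.961 g/mol.
Mass of Al2O3 per formula unit = 1.0000 × 101.961 = 101.961 g.
Al2O3 wt% = 101.961 / 469.356 × 100 = 21.72%.

21.72 wt%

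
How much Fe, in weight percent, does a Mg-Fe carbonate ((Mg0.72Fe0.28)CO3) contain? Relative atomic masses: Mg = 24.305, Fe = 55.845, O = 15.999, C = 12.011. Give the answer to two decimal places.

16.79 weight percent

M((Mg0.72Fe0.28)CO3) = 93.144 g/mol.
Fe contributes 0.28 × 55.845 = 15.637 g per mole.
15.637/93.144 = 0.1679 → 16.79%.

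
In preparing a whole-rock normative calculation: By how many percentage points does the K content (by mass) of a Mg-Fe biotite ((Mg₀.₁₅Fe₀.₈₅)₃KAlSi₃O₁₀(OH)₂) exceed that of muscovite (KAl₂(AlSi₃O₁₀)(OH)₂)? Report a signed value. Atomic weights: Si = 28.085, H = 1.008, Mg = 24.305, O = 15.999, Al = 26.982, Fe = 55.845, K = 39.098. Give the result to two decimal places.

M((Mg₀.₁₅Fe₀.₈₅)₃KAlSi₃O₁₀(OH)₂) = 497.681 g/mol, so wt% K = 39.098/497.681 × 100 = 7.86%.
M(KAl₂(AlSi₃O₁₀)(OH)₂) = 398.303 g/mol, so wt% K = 39.098/398.303 × 100 = 9.82%.
7.86 − 9.82 = -1.96 pp.

-1.96 percentage points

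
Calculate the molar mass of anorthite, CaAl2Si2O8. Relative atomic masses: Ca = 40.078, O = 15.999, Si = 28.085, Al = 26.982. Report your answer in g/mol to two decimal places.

278.20 g/mol

Ca: 1 × 40.078 = 40.0780
Al: 2 × 26.982 = 53.9640
Si: 2 × 28.085 = 56.1700
O: 8 × 15.999 = 127.9920
Summing the contributions gives the formula mass.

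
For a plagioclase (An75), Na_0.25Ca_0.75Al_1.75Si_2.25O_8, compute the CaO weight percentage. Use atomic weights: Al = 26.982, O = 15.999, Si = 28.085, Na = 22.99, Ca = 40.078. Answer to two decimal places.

15.34 wt%

Molar mass of Na_0.25Ca_0.75Al_1.75Si_2.25O_8 = 0.25×22.99 + 0.75×40.078 + 1.75×26.982 + 2.25×28.085 + 8×15.999 = 274.208 g/mol.
Each formula unit contains 0.75 Ca, equivalent to 0.75/1 = 0.7500 mol CaO.
M(CaO) = 1×40.078 + 1×15.999 = 56.077 g/mol.
Mass of CaO per formula unit = 0.7500 × 56.077 = 42.058 g.
CaO wt% = 42.058 / 274.208 × 100 = 15.34%.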